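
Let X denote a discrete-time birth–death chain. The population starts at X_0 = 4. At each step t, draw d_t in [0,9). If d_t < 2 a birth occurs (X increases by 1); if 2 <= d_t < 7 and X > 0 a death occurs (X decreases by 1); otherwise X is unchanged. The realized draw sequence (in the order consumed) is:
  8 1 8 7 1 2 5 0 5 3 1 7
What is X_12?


4

t=0: X=4, d=8 → hold, X_1=4
t=1: X=4, d=1 → birth, X_2=5
t=2: X=5, d=8 → hold, X_3=5
t=3: X=5, d=7 → hold, X_4=5
t=4: X=5, d=1 → birth, X_5=6
t=5: X=6, d=2 → death, X_6=5
t=6: X=5, d=5 → death, X_7=4
t=7: X=4, d=0 → birth, X_8=5
t=8: X=5, d=5 → death, X_9=4
t=9: X=4, d=3 → death, X_10=3
t=10: X=3, d=1 → birth, X_11=4
t=11: X=4, d=7 → hold, X_12=4


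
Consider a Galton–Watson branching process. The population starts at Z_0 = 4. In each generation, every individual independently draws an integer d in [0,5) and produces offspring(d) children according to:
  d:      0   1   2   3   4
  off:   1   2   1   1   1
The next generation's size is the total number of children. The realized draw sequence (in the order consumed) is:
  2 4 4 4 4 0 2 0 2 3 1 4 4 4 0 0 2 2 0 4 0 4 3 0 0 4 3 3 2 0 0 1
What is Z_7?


6

gen 0: Z_0=4, draws=[2, 4, 4, 4], offspring=[1, 1, 1, 1], Z_1=4
gen 1: Z_1=4, draws=[4, 0, 2, 0], offspring=[1, 1, 1, 1], Z_2=4
gen 2: Z_2=4, draws=[2, 3, 1, 4], offspring=[1, 1, 2, 1], Z_3=5
gen 3: Z_3=5, draws=[4, 4, 0, 0, 2], offspring=[1, 1, 1, 1, 1], Z_4=5
gen 4: Z_4=5, draws=[2, 0, 4, 0, 4], offspring=[1, 1, 1, 1, 1], Z_5=5
gen 5: Z_5=5, draws=[3, 0, 0, 4, 3], offspring=[1, 1, 1, 1, 1], Z_6=5
gen 6: Z_6=5, draws=[3, 2, 0, 0, 1], offspring=[1, 1, 1, 1, 2], Z_7=6


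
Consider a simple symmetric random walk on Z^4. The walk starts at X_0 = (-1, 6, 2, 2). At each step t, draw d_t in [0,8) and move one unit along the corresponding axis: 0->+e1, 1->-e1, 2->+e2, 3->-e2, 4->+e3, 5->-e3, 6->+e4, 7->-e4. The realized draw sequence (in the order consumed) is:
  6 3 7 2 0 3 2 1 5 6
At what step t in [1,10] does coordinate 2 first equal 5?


t=0: X=(-1, 6, 2, 2), d=6 → +e4, X_1=(-1, 6, 2, 3)
t=1: X=(-1, 6, 2, 3), d=3 → -e2, X_2=(-1, 5, 2, 3)
t=2: X=(-1, 5, 2, 3), d=7 → -e4, X_3=(-1, 5, 2, 2)
t=3: X=(-1, 5, 2, 2), d=2 → +e2, X_4=(-1, 6, 2, 2)
t=4: X=(-1, 6, 2, 2), d=0 → +e1, X_5=(0, 6, 2, 2)
t=5: X=(0, 6, 2, 2), d=3 → -e2, X_6=(0, 5, 2, 2)
t=6: X=(0, 5, 2, 2), d=2 → +e2, X_7=(0, 6, 2, 2)
t=7: X=(0, 6, 2, 2), d=1 → -e1, X_8=(-1, 6, 2, 2)
t=8: X=(-1, 6, 2, 2), d=5 → -e3, X_9=(-1, 6, 1, 2)
t=9: X=(-1, 6, 1, 2), d=6 → +e4, X_10=(-1, 6, 1, 3)

2


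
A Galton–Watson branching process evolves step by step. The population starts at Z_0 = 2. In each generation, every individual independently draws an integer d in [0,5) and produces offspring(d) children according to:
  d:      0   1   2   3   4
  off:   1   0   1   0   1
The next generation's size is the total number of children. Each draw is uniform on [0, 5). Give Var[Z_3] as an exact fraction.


Outcome values over d=0..4: [1, 0, 1, 0, 1]
Σy = 3, Σy² = 3, M = 5
μ = 3/5 = 3/5,  σ² = 3/5 − (3/5)² = 6/25
V_0 = 0, E_0 = 2
V_1 = 6/25·E_0 + (3/5)²·V_0 = 12/25;  E_1 = 6/5
V_2 = 6/25·E_1 + (3/5)²·V_1 = 288/625;  E_2 = 18/25
V_3 = 6/25·E_2 + (3/5)²·V_2 = 5292/15625;  E_3 = 54/125

5292/15625


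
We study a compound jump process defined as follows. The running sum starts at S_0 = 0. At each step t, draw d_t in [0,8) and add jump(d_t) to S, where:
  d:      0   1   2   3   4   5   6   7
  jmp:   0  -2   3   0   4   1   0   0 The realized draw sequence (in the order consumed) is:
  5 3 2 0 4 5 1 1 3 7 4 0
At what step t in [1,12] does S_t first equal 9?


6

t=0: S=0, d=5, jump=1, S_1=1
t=1: S=1, d=3, jump=0, S_2=1
t=2: S=1, d=2, jump=3, S_3=4
t=3: S=4, d=0, jump=0, S_4=4
t=4: S=4, d=4, jump=4, S_5=8
t=5: S=8, d=5, jump=1, S_6=9
t=6: S=9, d=1, jump=-2, S_7=7
t=7: S=7, d=1, jump=-2, S_8=5
t=8: S=5, d=3, jump=0, S_9=5
t=9: S=5, d=7, jump=0, S_10=5
t=10: S=5, d=4, jump=4, S_11=9
t=11: S=9, d=0, jump=0, S_12=9


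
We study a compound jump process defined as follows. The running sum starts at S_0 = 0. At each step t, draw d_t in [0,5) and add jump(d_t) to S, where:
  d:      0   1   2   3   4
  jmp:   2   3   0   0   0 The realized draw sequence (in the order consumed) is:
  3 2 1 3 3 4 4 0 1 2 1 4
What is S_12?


11

t=0: S=0, d=3, jump=0, S_1=0
t=1: S=0, d=2, jump=0, S_2=0
t=2: S=0, d=1, jump=3, S_3=3
t=3: S=3, d=3, jump=0, S_4=3
t=4: S=3, d=3, jump=0, S_5=3
t=5: S=3, d=4, jump=0, S_6=3
t=6: S=3, d=4, jump=0, S_7=3
t=7: S=3, d=0, jump=2, S_8=5
t=8: S=5, d=1, jump=3, S_9=8
t=9: S=8, d=2, jump=0, S_10=8
t=10: S=8, d=1, jump=3, S_11=11
t=11: S=11, d=4, jump=0, S_12=11


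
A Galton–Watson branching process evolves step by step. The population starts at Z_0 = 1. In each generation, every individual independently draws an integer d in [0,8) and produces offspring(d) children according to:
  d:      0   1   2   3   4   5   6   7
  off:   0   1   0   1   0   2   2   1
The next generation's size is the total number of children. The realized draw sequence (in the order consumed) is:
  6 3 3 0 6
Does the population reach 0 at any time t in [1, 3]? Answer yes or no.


gen 0: Z_0=1, draws=[6], offspring=[2], Z_1=2
gen 1: Z_1=2, draws=[3, 3], offspring=[1, 1], Z_2=2
gen 2: Z_2=2, draws=[0, 6], offspring=[0, 2], Z_3=2

no


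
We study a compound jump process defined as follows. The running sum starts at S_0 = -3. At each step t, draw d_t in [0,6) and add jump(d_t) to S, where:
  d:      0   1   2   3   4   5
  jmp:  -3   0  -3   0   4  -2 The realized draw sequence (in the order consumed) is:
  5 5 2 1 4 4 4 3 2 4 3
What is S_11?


t=0: S=-3, d=5, jump=-2, S_1=-5
t=1: S=-5, d=5, jump=-2, S_2=-7
t=2: S=-7, d=2, jump=-3, S_3=-10
t=3: S=-10, d=1, jump=0, S_4=-10
t=4: S=-10, d=4, jump=4, S_5=-6
t=5: S=-6, d=4, jump=4, S_6=-2
t=6: S=-2, d=4, jump=4, S_7=2
t=7: S=2, d=3, jump=0, S_8=2
t=8: S=2, d=2, jump=-3, S_9=-1
t=9: S=-1, d=4, jump=4, S_10=3
t=10: S=3, d=3, jump=0, S_11=3

3


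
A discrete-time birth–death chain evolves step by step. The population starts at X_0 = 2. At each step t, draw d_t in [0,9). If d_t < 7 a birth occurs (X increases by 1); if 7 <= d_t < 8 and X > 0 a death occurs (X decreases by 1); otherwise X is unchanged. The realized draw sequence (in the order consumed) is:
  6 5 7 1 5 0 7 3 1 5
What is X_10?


8

t=0: X=2, d=6 → birth, X_1=3
t=1: X=3, d=5 → birth, X_2=4
t=2: X=4, d=7 → death, X_3=3
t=3: X=3, d=1 → birth, X_4=4
t=4: X=4, d=5 → birth, X_5=5
t=5: X=5, d=0 → birth, X_6=6
t=6: X=6, d=7 → death, X_7=5
t=7: X=5, d=3 → birth, X_8=6
t=8: X=6, d=1 → birth, X_9=7
t=9: X=7, d=5 → birth, X_10=8


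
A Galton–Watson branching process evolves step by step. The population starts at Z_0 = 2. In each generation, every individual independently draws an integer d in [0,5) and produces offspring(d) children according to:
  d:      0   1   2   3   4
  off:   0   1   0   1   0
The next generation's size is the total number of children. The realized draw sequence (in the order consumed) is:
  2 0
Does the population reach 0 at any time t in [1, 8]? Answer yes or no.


yes

gen 0: Z_0=2, draws=[2, 0], offspring=[0, 0], Z_1=0
gen 1: Z_1=0, draws=[], offspring=[], Z_2=0
gen 2: Z_2=0, draws=[], offspring=[], Z_3=0
gen 3: Z_3=0, draws=[], offspring=[], Z_4=0
gen 4: Z_4=0, draws=[], offspring=[], Z_5=0
gen 5: Z_5=0, draws=[], offspring=[], Z_6=0
gen 6: Z_6=0, draws=[], offspring=[], Z_7=0
gen 7: Z_7=0, draws=[], offspring=[], Z_8=0


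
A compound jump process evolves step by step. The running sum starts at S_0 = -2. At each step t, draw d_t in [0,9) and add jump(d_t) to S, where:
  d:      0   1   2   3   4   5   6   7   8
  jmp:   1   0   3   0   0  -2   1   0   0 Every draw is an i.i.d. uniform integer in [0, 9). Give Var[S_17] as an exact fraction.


Outcome values over d=0..8: [1, 0, 3, 0, 0, -2, 1, 0, 0]
Σy = 3, Σy² = 15, M = 9
μ = 3/9 = 1/3,  σ² = 15/9 − (1/3)² = 14/9
Independent increments: Var[S_17] = 17·σ² = 17·(14/9) = 238/9

238/9


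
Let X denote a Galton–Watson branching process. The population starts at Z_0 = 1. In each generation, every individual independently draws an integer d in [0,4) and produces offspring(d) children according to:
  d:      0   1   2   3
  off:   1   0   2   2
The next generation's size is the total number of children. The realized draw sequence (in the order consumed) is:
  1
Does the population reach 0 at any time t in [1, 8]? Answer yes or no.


yes

gen 0: Z_0=1, draws=[1], offspring=[0], Z_1=0
gen 1: Z_1=0, draws=[], offspring=[], Z_2=0
gen 2: Z_2=0, draws=[], offspring=[], Z_3=0
gen 3: Z_3=0, draws=[], offspring=[], Z_4=0
gen 4: Z_4=0, draws=[], offspring=[], Z_5=0
gen 5: Z_5=0, draws=[], offspring=[], Z_6=0
gen 6: Z_6=0, draws=[], offspring=[], Z_7=0
gen 7: Z_7=0, draws=[], offspring=[], Z_8=0


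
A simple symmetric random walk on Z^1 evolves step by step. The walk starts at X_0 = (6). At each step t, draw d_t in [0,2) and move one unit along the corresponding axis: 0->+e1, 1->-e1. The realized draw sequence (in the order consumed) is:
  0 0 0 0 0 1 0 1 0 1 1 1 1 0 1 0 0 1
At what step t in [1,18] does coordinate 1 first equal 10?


t=0: X=(6), d=0 → +e1, X_1=(7)
t=1: X=(7), d=0 → +e1, X_2=(8)
t=2: X=(8), d=0 → +e1, X_3=(9)
t=3: X=(9), d=0 → +e1, X_4=(10)
t=4: X=(10), d=0 → +e1, X_5=(11)
t=5: X=(11), d=1 → -e1, X_6=(10)
t=6: X=(10), d=0 → +e1, X_7=(11)
t=7: X=(11), d=1 → -e1, X_8=(10)
t=8: X=(10), d=0 → +e1, X_9=(11)
t=9: X=(11), d=1 → -e1, X_10=(10)
t=10: X=(10), d=1 → -e1, X_11=(9)
t=11: X=(9), d=1 → -e1, X_12=(8)
t=12: X=(8), d=1 → -e1, X_13=(7)
t=13: X=(7), d=0 → +e1, X_14=(8)
t=14: X=(8), d=1 → -e1, X_15=(7)
t=15: X=(7), d=0 → +e1, X_16=(8)
t=16: X=(8), d=0 → +e1, X_17=(9)
t=17: X=(9), d=1 → -e1, X_18=(8)

4


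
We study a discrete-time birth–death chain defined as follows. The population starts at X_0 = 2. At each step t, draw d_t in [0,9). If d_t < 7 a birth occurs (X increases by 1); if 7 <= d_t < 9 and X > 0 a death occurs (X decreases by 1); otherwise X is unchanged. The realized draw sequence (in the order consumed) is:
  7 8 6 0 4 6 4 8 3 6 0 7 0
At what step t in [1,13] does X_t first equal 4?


t=0: X=2, d=7 → death, X_1=1
t=1: X=1, d=8 → death, X_2=0
t=2: X=0, d=6 → birth, X_3=1
t=3: X=1, d=0 → birth, X_4=2
t=4: X=2, d=4 → birth, X_5=3
t=5: X=3, d=6 → birth, X_6=4
t=6: X=4, d=4 → birth, X_7=5
t=7: X=5, d=8 → death, X_8=4
t=8: X=4, d=3 → birth, X_9=5
t=9: X=5, d=6 → birth, X_10=6
t=10: X=6, d=0 → birth, X_11=7
t=11: X=7, d=7 → death, X_12=6
t=12: X=6, d=0 → birth, X_13=7

6


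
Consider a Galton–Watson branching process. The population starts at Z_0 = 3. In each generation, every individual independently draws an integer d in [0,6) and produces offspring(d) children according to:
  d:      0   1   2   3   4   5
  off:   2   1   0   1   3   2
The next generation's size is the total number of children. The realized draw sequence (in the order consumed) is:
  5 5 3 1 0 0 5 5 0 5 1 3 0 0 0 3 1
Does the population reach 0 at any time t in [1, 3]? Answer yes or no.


gen 0: Z_0=3, draws=[5, 5, 3], offspring=[2, 2, 1], Z_1=5
gen 1: Z_1=5, draws=[1, 0, 0, 5, 5], offspring=[1, 2, 2, 2, 2], Z_2=9
gen 2: Z_2=9, draws=[0, 5, 1, 3, 0, 0, 0, 3, 1], offspring=[2, 2, 1, 1, 2, 2, 2, 1, 1], Z_3=14

no


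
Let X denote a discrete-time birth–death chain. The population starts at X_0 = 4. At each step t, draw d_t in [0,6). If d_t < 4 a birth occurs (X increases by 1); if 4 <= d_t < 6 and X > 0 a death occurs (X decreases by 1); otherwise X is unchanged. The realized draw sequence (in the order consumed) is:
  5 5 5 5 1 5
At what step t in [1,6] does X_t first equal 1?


3

t=0: X=4, d=5 → death, X_1=3
t=1: X=3, d=5 → death, X_2=2
t=2: X=2, d=5 → death, X_3=1
t=3: X=1, d=5 → death, X_4=0
t=4: X=0, d=1 → birth, X_5=1
t=5: X=1, d=5 → death, X_6=0


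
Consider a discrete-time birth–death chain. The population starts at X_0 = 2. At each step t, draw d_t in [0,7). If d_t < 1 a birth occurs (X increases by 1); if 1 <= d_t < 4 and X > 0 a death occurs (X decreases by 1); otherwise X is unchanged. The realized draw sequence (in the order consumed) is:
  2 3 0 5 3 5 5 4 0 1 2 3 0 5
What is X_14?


t=0: X=2, d=2 → death, X_1=1
t=1: X=1, d=3 → death, X_2=0
t=2: X=0, d=0 → birth, X_3=1
t=3: X=1, d=5 → hold, X_4=1
t=4: X=1, d=3 → death, X_5=0
t=5: X=0, d=5 → hold, X_6=0
t=6: X=0, d=5 → hold, X_7=0
t=7: X=0, d=4 → hold, X_8=0
t=8: X=0, d=0 → birth, X_9=1
t=9: X=1, d=1 → death, X_10=0
t=10: X=0, d=2 → hold, X_11=0
t=11: X=0, d=3 → hold, X_12=0
t=12: X=0, d=0 → birth, X_13=1
t=13: X=1, d=5 → hold, X_14=1

1


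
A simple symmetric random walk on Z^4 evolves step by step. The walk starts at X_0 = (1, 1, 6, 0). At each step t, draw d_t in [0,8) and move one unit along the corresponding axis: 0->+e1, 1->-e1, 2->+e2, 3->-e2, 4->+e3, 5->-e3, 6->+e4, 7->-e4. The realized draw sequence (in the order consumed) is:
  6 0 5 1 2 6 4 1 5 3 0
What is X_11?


t=0: X=(1, 1, 6, 0), d=6 → +e4, X_1=(1, 1, 6, 1)
t=1: X=(1, 1, 6, 1), d=0 → +e1, X_2=(2, 1, 6, 1)
t=2: X=(2, 1, 6, 1), d=5 → -e3, X_3=(2, 1, 5, 1)
t=3: X=(2, 1, 5, 1), d=1 → -e1, X_4=(1, 1, 5, 1)
t=4: X=(1, 1, 5, 1), d=2 → +e2, X_5=(1, 2, 5, 1)
t=5: X=(1, 2, 5, 1), d=6 → +e4, X_6=(1, 2, 5, 2)
t=6: X=(1, 2, 5, 2), d=4 → +e3, X_7=(1, 2, 6, 2)
t=7: X=(1, 2, 6, 2), d=1 → -e1, X_8=(0, 2, 6, 2)
t=8: X=(0, 2, 6, 2), d=5 → -e3, X_9=(0, 2, 5, 2)
t=9: X=(0, 2, 5, 2), d=3 → -e2, X_10=(0, 1, 5, 2)
t=10: X=(0, 1, 5, 2), d=0 → +e1, X_11=(1, 1, 5, 2)

(1, 1, 5, 2)


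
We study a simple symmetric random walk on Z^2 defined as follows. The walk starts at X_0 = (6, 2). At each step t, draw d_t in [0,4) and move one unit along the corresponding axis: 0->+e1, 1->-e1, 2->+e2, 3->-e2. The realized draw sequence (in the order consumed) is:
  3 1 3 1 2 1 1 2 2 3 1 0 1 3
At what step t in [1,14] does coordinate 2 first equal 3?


t=0: X=(6, 2), d=3 → -e2, X_1=(6, 1)
t=1: X=(6, 1), d=1 → -e1, X_2=(5, 1)
t=2: X=(5, 1), d=3 → -e2, X_3=(5, 0)
t=3: X=(5, 0), d=1 → -e1, X_4=(4, 0)
t=4: X=(4, 0), d=2 → +e2, X_5=(4, 1)
t=5: X=(4, 1), d=1 → -e1, X_6=(3, 1)
t=6: X=(3, 1), d=1 → -e1, X_7=(2, 1)
t=7: X=(2, 1), d=2 → +e2, X_8=(2, 2)
t=8: X=(2, 2), d=2 → +e2, X_9=(2, 3)
t=9: X=(2, 3), d=3 → -e2, X_10=(2, 2)
t=10: X=(2, 2), d=1 → -e1, X_11=(1, 2)
t=11: X=(1, 2), d=0 → +e1, X_12=(2, 2)
t=12: X=(2, 2), d=1 → -e1, X_13=(1, 2)
t=13: X=(1, 2), d=3 → -e2, X_14=(1, 1)

9


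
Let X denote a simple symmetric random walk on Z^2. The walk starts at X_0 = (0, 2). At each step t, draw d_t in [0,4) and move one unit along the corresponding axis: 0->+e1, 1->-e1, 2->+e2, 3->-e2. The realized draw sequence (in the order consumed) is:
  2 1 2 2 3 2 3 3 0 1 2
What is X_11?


(-1, 4)

t=0: X=(0, 2), d=2 → +e2, X_1=(0, 3)
t=1: X=(0, 3), d=1 → -e1, X_2=(-1, 3)
t=2: X=(-1, 3), d=2 → +e2, X_3=(-1, 4)
t=3: X=(-1, 4), d=2 → +e2, X_4=(-1, 5)
t=4: X=(-1, 5), d=3 → -e2, X_5=(-1, 4)
t=5: X=(-1, 4), d=2 → +e2, X_6=(-1, 5)
t=6: X=(-1, 5), d=3 → -e2, X_7=(-1, 4)
t=7: X=(-1, 4), d=3 → -e2, X_8=(-1, 3)
t=8: X=(-1, 3), d=0 → +e1, X_9=(0, 3)
t=9: X=(0, 3), d=1 → -e1, X_10=(-1, 3)
t=10: X=(-1, 3), d=2 → +e2, X_11=(-1, 4)


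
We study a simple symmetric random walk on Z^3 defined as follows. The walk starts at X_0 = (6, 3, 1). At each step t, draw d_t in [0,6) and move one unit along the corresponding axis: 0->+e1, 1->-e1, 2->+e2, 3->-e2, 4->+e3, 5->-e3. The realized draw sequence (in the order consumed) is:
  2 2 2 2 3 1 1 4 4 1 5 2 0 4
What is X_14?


(4, 7, 3)

t=0: X=(6, 3, 1), d=2 → +e2, X_1=(6, 4, 1)
t=1: X=(6, 4, 1), d=2 → +e2, X_2=(6, 5, 1)
t=2: X=(6, 5, 1), d=2 → +e2, X_3=(6, 6, 1)
t=3: X=(6, 6, 1), d=2 → +e2, X_4=(6, 7, 1)
t=4: X=(6, 7, 1), d=3 → -e2, X_5=(6, 6, 1)
t=5: X=(6, 6, 1), d=1 → -e1, X_6=(5, 6, 1)
t=6: X=(5, 6, 1), d=1 → -e1, X_7=(4, 6, 1)
t=7: X=(4, 6, 1), d=4 → +e3, X_8=(4, 6, 2)
t=8: X=(4, 6, 2), d=4 → +e3, X_9=(4, 6, 3)
t=9: X=(4, 6, 3), d=1 → -e1, X_10=(3, 6, 3)
t=10: X=(3, 6, 3), d=5 → -e3, X_11=(3, 6, 2)
t=11: X=(3, 6, 2), d=2 → +e2, X_12=(3, 7, 2)
t=12: X=(3, 7, 2), d=0 → +e1, X_13=(4, 7, 2)
t=13: X=(4, 7, 2), d=4 → +e3, X_14=(4, 7, 3)


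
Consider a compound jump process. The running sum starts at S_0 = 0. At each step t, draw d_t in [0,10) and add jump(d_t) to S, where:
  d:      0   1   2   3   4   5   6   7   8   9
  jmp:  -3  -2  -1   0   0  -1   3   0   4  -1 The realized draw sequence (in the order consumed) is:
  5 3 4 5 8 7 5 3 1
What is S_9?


-1

t=0: S=0, d=5, jump=-1, S_1=-1
t=1: S=-1, d=3, jump=0, S_2=-1
t=2: S=-1, d=4, jump=0, S_3=-1
t=3: S=-1, d=5, jump=-1, S_4=-2
t=4: S=-2, d=8, jump=4, S_5=2
t=5: S=2, d=7, jump=0, S_6=2
t=6: S=2, d=5, jump=-1, S_7=1
t=7: S=1, d=3, jump=0, S_8=1
t=8: S=1, d=1, jump=-2, S_9=-1


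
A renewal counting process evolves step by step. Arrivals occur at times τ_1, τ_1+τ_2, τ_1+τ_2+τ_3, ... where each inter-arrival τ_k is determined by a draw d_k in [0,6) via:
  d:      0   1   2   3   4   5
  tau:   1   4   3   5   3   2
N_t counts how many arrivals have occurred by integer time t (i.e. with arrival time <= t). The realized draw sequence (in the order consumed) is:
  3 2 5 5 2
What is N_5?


draw d_1=3: τ_1=5, arrival time A_1=5
draw d_2=2: τ_2=3, arrival time A_2=8
draw d_3=5: τ_3=2, arrival time A_3=10
draw d_4=5: τ_4=2, arrival time A_4=12
draw d_5=2: τ_5=3, arrival time A_5=15
N_t over t=0..5: 0:0 1:0 2:0 3:0 4:0 5:1

1


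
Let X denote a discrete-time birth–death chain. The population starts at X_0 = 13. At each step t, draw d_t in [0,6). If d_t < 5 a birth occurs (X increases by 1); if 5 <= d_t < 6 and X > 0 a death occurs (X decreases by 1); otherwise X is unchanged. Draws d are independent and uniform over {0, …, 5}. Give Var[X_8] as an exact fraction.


40/9

X can drop by at most 1 per step and X_0 = 13 > T = 8, so X_t >= 13 − t >= 5 > 0 for every t <= 8: the floor at 0 (the 'and X > 0' condition) never binds. Hence X_8 = X_0 + Σ_{t<8} Y_t with i.i.d. increments Y_t = y(d_t) ∈ {+1, −1, 0}.
Outcome values over d=0..5: [1, 1, 1, 1, 1, -1]
Σy = 4, Σy² = 6, M = 6
μ = 4/6 = 2/3,  σ² = 6/6 − (2/3)² = 5/9
Independent increments: Var[X_8] = 8·σ² = 8·(5/9) = 40/9


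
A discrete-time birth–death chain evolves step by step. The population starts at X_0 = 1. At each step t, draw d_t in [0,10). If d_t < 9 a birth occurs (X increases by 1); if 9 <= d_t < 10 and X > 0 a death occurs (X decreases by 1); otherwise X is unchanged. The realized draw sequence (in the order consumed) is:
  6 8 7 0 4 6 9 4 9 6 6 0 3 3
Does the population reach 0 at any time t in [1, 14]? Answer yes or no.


t=0: X=1, d=6 → birth, X_1=2
t=1: X=2, d=8 → birth, X_2=3
t=2: X=3, d=7 → birth, X_3=4
t=3: X=4, d=0 → birth, X_4=5
t=4: X=5, d=4 → birth, X_5=6
t=5: X=6, d=6 → birth, X_6=7
t=6: X=7, d=9 → death, X_7=6
t=7: X=6, d=4 → birth, X_8=7
t=8: X=7, d=9 → death, X_9=6
t=9: X=6, d=6 → birth, X_10=7
t=10: X=7, d=6 → birth, X_11=8
t=11: X=8, d=0 → birth, X_12=9
t=12: X=9, d=3 → birth, X_13=10
t=13: X=10, d=3 → birth, X_14=11

no


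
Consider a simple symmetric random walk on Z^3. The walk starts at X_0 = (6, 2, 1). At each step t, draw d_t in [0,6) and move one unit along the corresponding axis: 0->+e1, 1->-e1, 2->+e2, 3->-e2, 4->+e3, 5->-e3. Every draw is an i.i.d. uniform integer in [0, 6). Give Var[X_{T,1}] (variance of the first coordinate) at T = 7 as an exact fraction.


Outcome values over d=0..5: [1, -1, 0, 0, 0, 0]
Σy = 0, Σy² = 2, M = 6
μ = 0/6 = 0,  σ² = 2/6 − (0)² = 1/3
Independent increments: Var[X_7] = 7·σ² = 7·(1/3) = 7/3

7/3


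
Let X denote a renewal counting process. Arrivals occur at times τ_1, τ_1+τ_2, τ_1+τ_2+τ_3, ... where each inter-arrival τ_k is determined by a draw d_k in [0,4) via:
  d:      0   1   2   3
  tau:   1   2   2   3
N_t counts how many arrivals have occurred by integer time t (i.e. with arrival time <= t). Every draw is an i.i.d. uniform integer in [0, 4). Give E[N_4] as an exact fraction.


Inter-arrival values over d=0..3: [1, 2, 2, 3]
Each d has probability 1/4, so the pmf of τ is: f(1) = 1/4, f(2) = 1/2, f(3) = 1/4
Renewal equation for m(n) = E[N_n]: condition on τ_1 = k (if k <= n, one arrival plus a fresh copy on the remaining n−k steps): m(n) = F(n) + Σ_{k<=n} f(k)·m(n−k), where F(n) = P(τ <= n) and m(0) = 0
m(1) = F(1) = 1/4
m(2) = F(2) + f(1)·m(1) = 3/4 + 1/4·1/4 = 13/16
m(3) = F(3) + f(1)·m(2) + f(2)·m(1) = 1 + 1/4·13/16 + 1/2·1/4 = 85/64
m(4) = F(4) + f(1)·m(3) + f(2)·m(2) + f(3)·m(1) = 1 + 1/4·85/64 + 1/2·13/16 + 1/4·1/4 = 461/256
E[N_4] = m(4) = 461/256

461/256


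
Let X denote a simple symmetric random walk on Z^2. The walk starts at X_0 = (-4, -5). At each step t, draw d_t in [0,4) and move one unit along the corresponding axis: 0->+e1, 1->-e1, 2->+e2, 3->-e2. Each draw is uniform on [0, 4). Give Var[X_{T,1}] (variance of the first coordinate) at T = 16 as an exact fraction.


8

Outcome values over d=0..3: [1, -1, 0, 0]
Σy = 0, Σy² = 2, M = 4
μ = 0/4 = 0,  σ² = 2/4 − (0)² = 1/2
Independent increments: Var[X_16] = 16·σ² = 16·(1/2) = 8


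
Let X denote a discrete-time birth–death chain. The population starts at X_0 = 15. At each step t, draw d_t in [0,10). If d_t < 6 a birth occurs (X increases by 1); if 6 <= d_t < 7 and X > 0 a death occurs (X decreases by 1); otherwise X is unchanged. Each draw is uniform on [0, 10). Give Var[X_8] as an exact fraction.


X can drop by at most 1 per step and X_0 = 15 > T = 8, so X_t >= 15 − t >= 7 > 0 for every t <= 8: the floor at 0 (the 'and X > 0' condition) never binds. Hence X_8 = X_0 + Σ_{t<8} Y_t with i.i.d. increments Y_t = y(d_t) ∈ {+1, −1, 0}.
Outcome values over d=0..9: [1, 1, 1, 1, 1, 1, -1, 0, 0, 0]
Σy = 5, Σy² = 7, M = 10
μ = 5/10 = 1/2,  σ² = 7/10 − (1/2)² = 9/20
Independent increments: Var[X_8] = 8·σ² = 8·(9/20) = 18/5

18/5


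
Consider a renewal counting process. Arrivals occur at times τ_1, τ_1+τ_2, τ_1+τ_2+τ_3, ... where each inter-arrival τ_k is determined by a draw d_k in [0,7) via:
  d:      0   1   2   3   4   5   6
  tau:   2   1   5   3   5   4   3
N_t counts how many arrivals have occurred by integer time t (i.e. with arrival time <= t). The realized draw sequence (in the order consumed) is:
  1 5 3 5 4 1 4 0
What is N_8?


3

draw d_1=1: τ_1=1, arrival time A_1=1
draw d_2=5: τ_2=4, arrival time A_2=5
draw d_3=3: τ_3=3, arrival time A_3=8
draw d_4=5: τ_4=4, arrival time A_4=12
draw d_5=4: τ_5=5, arrival time A_5=17
draw d_6=1: τ_6=1, arrival time A_6=18
draw d_7=4: τ_7=5, arrival time A_7=23
draw d_8=0: τ_8=2, arrival time A_8=25
N_t over t=0..8: 0:0 1:1 2:1 3:1 4:1 5:2 6:2 7:2 8:3


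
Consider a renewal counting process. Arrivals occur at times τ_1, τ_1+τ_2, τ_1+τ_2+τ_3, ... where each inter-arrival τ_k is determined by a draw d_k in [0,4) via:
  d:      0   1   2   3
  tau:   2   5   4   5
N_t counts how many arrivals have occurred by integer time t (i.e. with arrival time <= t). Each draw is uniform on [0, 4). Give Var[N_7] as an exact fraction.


1143/4096

Inter-arrival values over d=0..3: [2, 5, 4, 5]
Each d has probability 1/4, so the pmf of τ is: f(2) = 1/4, f(4) = 1/4, f(5) = 1/2
Let p_n(j) = P(N_n = j), with p_0 = [1]. Condition on τ_1: p_n(0) = P(τ > n), and for j >= 1, p_n(j) = Σ_{k<=n} f(k)·p_{n−k}(j−1)
p_1 = [1]  (j = 0)
p_2 = [3/4, 1/4]  (j = 0..1)
p_3 = [3/4, 1/4]  (j = 0..1)
p_4 = [1/2, 7/16, 1/16]  (j = 0..2)
p_5 = [0, 15/16, 1/16]  (j = 0..2)
p_6 = [0, 13/16, 11/64, 1/64]  (j = 0..3)
p_7 = [0, 9/16, 27/64, 1/64]  (j = 0..3)
E[N_7] = Σ j·p_7(j) = 93/64;  E[N_7²] = Σ j²·p_7(j) = 153/64
Var[N_7] = 153/64 − (93/64)² = 1143/4096


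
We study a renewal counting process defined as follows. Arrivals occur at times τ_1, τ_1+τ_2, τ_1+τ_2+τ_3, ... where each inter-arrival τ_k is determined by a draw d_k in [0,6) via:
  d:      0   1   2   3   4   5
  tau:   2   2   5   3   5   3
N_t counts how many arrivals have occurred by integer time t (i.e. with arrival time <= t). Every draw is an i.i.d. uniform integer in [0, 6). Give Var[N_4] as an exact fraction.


32/81

Inter-arrival values over d=0..5: [2, 2, 5, 3, 5, 3]
Each d has probability 1/6, so the pmf of τ is: f(2) = 1/3, f(3) = 1/3, f(5) = 1/3
Let p_n(j) = P(N_n = j), with p_0 = [1]. Condition on τ_1: p_n(0) = P(τ > n), and for j >= 1, p_n(j) = Σ_{k<=n} f(k)·p_{n−k}(j−1)
p_1 = [1]  (j = 0)
p_2 = [2/3, 1/3]  (j = 0..1)
p_3 = [1/3, 2/3]  (j = 0..1)
p_4 = [1/3, 5/9, 1/9]  (j = 0..2)
E[N_4] = Σ j·p_4(j) = 7/9;  E[N_4²] = Σ j²·p_4(j) = 1
Var[N_4] = 1 − (7/9)² = 32/81


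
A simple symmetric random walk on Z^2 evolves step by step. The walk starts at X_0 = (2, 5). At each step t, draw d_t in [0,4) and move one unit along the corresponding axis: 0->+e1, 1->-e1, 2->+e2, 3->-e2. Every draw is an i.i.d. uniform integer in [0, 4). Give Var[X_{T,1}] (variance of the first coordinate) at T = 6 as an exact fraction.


3

Outcome values over d=0..3: [1, -1, 0, 0]
Σy = 0, Σy² = 2, M = 4
μ = 0/4 = 0,  σ² = 2/4 − (0)² = 1/2
Independent increments: Var[X_6] = 6·σ² = 6·(1/2) = 3


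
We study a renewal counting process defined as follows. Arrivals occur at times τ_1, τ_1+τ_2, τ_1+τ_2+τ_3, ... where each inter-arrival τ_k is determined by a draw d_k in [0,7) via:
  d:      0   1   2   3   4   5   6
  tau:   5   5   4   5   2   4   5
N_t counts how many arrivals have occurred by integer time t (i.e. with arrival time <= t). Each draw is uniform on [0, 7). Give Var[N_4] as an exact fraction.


Inter-arrival values over d=0..6: [5, 5, 4, 5, 2, 4, 5]
Each d has probability 1/7, so the pmf of τ is: f(2) = 1/7, f(4) = 2/7, f(5) = 4/7
Let p_n(j) = P(N_n = j), with p_0 = [1]. Condition on τ_1: p_n(0) = P(τ > n), and for j >= 1, p_n(j) = Σ_{k<=n} f(k)·p_{n−k}(j−1)
p_1 = [1]  (j = 0)
p_2 = [6/7, 1/7]  (j = 0..1)
p_3 = [6/7, 1/7]  (j = 0..1)
p_4 = [4/7, 20/49, 1/49]  (j = 0..2)
E[N_4] = Σ j·p_4(j) = 22/49;  E[N_4²] = Σ j²·p_4(j) = 24/49
Var[N_4] = 24/49 − (22/49)² = 692/2401

692/2401


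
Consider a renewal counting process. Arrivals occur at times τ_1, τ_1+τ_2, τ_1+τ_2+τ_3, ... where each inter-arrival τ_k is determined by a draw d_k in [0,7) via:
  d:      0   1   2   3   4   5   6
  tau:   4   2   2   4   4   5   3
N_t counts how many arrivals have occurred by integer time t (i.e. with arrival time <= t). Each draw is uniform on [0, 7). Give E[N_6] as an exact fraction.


Inter-arrival values over d=0..6: [4, 2, 2, 4, 4, 5, 3]
Each d has probability 1/7, so the pmf of τ is: f(2) = 2/7, f(3) = 1/7, f(4) = 3/7, f(5) = 1/7
Renewal equation for m(n) = E[N_n]: condition on τ_1 = k (if k <= n, one arrival plus a fresh copy on the remaining n−k steps): m(n) = F(n) + Σ_{k<=n} f(k)·m(n−k), where F(n) = P(τ <= n) and m(0) = 0
m(1) = F(1) = 0
m(2) = F(2) = 2/7
m(3) = F(3) = 3/7
m(4) = F(4) + f(2)·m(2) = 6/7 + 2/7·2/7 = 46/49
m(5) = F(5) + f(2)·m(3) + f(3)·m(2) = 1 + 2/7·3/7 + 1/7·2/7 = 57/49
m(6) = F(6) + f(2)·m(4) + f(3)·m(3) + f(4)·m(2) = 1 + 2/7·46/49 + 1/7·3/7 + 3/7·2/7 = 498/343
E[N_6] = m(6) = 498/343

498/343


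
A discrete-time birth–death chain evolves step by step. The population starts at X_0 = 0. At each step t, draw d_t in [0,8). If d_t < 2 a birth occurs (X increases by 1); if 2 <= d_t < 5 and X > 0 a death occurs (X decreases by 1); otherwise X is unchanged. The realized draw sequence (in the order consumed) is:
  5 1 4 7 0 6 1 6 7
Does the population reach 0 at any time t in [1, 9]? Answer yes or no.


t=0: X=0, d=5 → hold, X_1=0
t=1: X=0, d=1 → birth, X_2=1
t=2: X=1, d=4 → death, X_3=0
t=3: X=0, d=7 → hold, X_4=0
t=4: X=0, d=0 → birth, X_5=1
t=5: X=1, d=6 → hold, X_6=1
t=6: X=1, d=1 → birth, X_7=2
t=7: X=2, d=6 → hold, X_8=2
t=8: X=2, d=7 → hold, X_9=2

yes


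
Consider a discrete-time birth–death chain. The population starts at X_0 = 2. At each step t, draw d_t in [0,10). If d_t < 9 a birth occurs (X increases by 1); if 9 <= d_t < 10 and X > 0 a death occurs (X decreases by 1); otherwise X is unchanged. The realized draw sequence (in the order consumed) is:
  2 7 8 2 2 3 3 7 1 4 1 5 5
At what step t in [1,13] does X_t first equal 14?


12

t=0: X=2, d=2 → birth, X_1=3
t=1: X=3, d=7 → birth, X_2=4
t=2: X=4, d=8 → birth, X_3=5
t=3: X=5, d=2 → birth, X_4=6
t=4: X=6, d=2 → birth, X_5=7
t=5: X=7, d=3 → birth, X_6=8
t=6: X=8, d=3 → birth, X_7=9
t=7: X=9, d=7 → birth, X_8=10
t=8: X=10, d=1 → birth, X_9=11
t=9: X=11, d=4 → birth, X_10=12
t=10: X=12, d=1 → birth, X_11=13
t=11: X=13, d=5 → birth, X_12=14
t=12: X=14, d=5 → birth, X_13=15


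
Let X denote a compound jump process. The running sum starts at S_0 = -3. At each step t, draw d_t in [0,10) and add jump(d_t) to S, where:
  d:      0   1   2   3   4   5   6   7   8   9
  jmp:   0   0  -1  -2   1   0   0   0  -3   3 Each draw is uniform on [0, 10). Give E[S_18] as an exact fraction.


-33/5

Outcome values over d=0..9: [0, 0, -1, -2, 1, 0, 0, 0, -3, 3]
Σy = -2, Σy² = 24, M = 10
μ = -2/10 = -1/5,  σ² = 24/10 − (-1/5)² = 59/25
E[S_18] = -3 + 18·(-1/5) = -33/5


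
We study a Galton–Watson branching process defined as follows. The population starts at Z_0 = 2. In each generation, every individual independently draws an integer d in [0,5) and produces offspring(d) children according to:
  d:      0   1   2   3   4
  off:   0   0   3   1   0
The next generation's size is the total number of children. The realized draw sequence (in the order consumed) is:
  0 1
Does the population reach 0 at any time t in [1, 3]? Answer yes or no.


gen 0: Z_0=2, draws=[0, 1], offspring=[0, 0], Z_1=0
gen 1: Z_1=0, draws=[], offspring=[], Z_2=0
gen 2: Z_2=0, draws=[], offspring=[], Z_3=0

yes


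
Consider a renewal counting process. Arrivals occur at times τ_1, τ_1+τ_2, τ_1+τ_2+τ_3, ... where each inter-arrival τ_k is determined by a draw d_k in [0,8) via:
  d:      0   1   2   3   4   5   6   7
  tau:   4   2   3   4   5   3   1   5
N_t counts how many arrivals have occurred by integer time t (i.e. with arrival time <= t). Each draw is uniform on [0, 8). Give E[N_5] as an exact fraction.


41833/32768

Inter-arrival values over d=0..7: [4, 2, 3, 4, 5, 3, 1, 5]
Each d has probability 1/8, so the pmf of τ is: f(1) = 1/8, f(2) = 1/8, f(3) = 1/4, f(4) = 1/4, f(5) = 1/4
Renewal equation for m(n) = E[N_n]: condition on τ_1 = k (if k <= n, one arrival plus a fresh copy on the remaining n−k steps): m(n) = F(n) + Σ_{k<=n} f(k)·m(n−k), where F(n) = P(τ <= n) and m(0) = 0
m(1) = F(1) = 1/8
m(2) = F(2) + f(1)·m(1) = 1/4 + 1/8·1/8 = 17/64
m(3) = F(3) + f(1)·m(2) + f(2)·m(1) = 1/2 + 1/8·17/64 + 1/8·1/8 = 281/512
m(4) = F(4) + f(1)·m(3) + f(2)·m(2) + f(3)·m(1) = 3/4 + 1/8·281/512 + 1/8·17/64 + 1/4·1/8 = 3617/4096
m(5) = F(5) + f(1)·m(4) + f(2)·m(3) + f(3)·m(2) + f(4)·m(1) = 1 + 1/8·3617/4096 + 1/8·281/512 + 1/4·17/64 + 1/4·1/8 = 41833/32768
E[N_5] = m(5) = 41833/32768


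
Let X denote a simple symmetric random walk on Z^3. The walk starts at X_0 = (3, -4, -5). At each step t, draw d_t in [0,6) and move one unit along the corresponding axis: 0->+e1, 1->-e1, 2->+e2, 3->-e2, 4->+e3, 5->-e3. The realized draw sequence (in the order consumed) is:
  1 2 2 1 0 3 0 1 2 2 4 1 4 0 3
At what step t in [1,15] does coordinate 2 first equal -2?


3

t=0: X=(3, -4, -5), d=1 → -e1, X_1=(2, -4, -5)
t=1: X=(2, -4, -5), d=2 → +e2, X_2=(2, -3, -5)
t=2: X=(2, -3, -5), d=2 → +e2, X_3=(2, -2, -5)
t=3: X=(2, -2, -5), d=1 → -e1, X_4=(1, -2, -5)
t=4: X=(1, -2, -5), d=0 → +e1, X_5=(2, -2, -5)
t=5: X=(2, -2, -5), d=3 → -e2, X_6=(2, -3, -5)
t=6: X=(2, -3, -5), d=0 → +e1, X_7=(3, -3, -5)
t=7: X=(3, -3, -5), d=1 → -e1, X_8=(2, -3, -5)
t=8: X=(2, -3, -5), d=2 → +e2, X_9=(2, -2, -5)
t=9: X=(2, -2, -5), d=2 → +e2, X_10=(2, -1, -5)
t=10: X=(2, -1, -5), d=4 → +e3, X_11=(2, -1, -4)
t=11: X=(2, -1, -4), d=1 → -e1, X_12=(1, -1, -4)
t=12: X=(1, -1, -4), d=4 → +e3, X_13=(1, -1, -3)
t=13: X=(1, -1, -3), d=0 → +e1, X_14=(2, -1, -3)
t=14: X=(2, -1, -3), d=3 → -e2, X_15=(2, -2, -3)


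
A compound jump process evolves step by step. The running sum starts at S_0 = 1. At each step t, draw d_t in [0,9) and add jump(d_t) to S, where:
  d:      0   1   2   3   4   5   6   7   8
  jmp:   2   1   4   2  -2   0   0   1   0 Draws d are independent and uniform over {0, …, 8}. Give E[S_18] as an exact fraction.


17

Outcome values over d=0..8: [2, 1, 4, 2, -2, 0, 0, 1, 0]
Σy = 8, Σy² = 30, M = 9
μ = 8/9 = 8/9,  σ² = 30/9 − (8/9)² = 206/81
E[S_18] = 1 + 18·(8/9) = 17


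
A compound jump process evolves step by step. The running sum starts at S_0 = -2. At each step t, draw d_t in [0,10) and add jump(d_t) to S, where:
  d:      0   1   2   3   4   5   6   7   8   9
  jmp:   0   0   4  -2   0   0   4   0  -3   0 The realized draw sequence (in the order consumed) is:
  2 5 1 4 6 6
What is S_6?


t=0: S=-2, d=2, jump=4, S_1=2
t=1: S=2, d=5, jump=0, S_2=2
t=2: S=2, d=1, jump=0, S_3=2
t=3: S=2, d=4, jump=0, S_4=2
t=4: S=2, d=6, jump=4, S_5=6
t=5: S=6, d=6, jump=4, S_6=10

10


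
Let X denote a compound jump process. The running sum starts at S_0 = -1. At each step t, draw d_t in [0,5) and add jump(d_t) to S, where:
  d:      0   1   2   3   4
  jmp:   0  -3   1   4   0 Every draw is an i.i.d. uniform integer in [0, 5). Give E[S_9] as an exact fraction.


Outcome values over d=0..4: [0, -3, 1, 4, 0]
Σy = 2, Σy² = 26, M = 5
μ = 2/5 = 2/5,  σ² = 26/5 − (2/5)² = 126/25
E[S_9] = -1 + 9·(2/5) = 13/5

13/5


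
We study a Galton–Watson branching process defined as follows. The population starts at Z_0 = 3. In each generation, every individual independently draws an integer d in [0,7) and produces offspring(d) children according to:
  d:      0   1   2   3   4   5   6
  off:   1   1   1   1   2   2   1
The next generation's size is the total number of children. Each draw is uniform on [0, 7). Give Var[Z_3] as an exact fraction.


Outcome values over d=0..6: [1, 1, 1, 1, 2, 2, 1]
Σy = 9, Σy² = 13, M = 7
μ = 9/7 = 9/7,  σ² = 13/7 − (9/7)² = 10/49
V_0 = 0, E_0 = 3
V_1 = 10/49·E_0 + (9/7)²·V_0 = 30/49;  E_1 = 27/7
V_2 = 10/49·E_1 + (9/7)²·V_1 = 4320/2401;  E_2 = 243/49
V_3 = 10/49·E_2 + (9/7)²·V_2 = 468990/117649;  E_3 = 2187/343

468990/117649


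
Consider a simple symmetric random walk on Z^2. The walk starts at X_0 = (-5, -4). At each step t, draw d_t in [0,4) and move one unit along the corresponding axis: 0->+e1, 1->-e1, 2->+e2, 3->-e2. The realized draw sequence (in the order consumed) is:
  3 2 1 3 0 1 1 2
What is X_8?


(-7, -4)

t=0: X=(-5, -4), d=3 → -e2, X_1=(-5, -5)
t=1: X=(-5, -5), d=2 → +e2, X_2=(-5, -4)
t=2: X=(-5, -4), d=1 → -e1, X_3=(-6, -4)
t=3: X=(-6, -4), d=3 → -e2, X_4=(-6, -5)
t=4: X=(-6, -5), d=0 → +e1, X_5=(-5, -5)
t=5: X=(-5, -5), d=1 → -e1, X_6=(-6, -5)
t=6: X=(-6, -5), d=1 → -e1, X_7=(-7, -5)
t=7: X=(-7, -5), d=2 → +e2, X_8=(-7, -4)


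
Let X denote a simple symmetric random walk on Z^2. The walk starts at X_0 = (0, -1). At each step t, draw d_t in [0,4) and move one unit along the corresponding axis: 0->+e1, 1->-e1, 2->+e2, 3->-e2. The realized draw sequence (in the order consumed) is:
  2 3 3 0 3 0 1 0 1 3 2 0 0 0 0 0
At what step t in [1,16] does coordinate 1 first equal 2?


6

t=0: X=(0, -1), d=2 → +e2, X_1=(0, 0)
t=1: X=(0, 0), d=3 → -e2, X_2=(0, -1)
t=2: X=(0, -1), d=3 → -e2, X_3=(0, -2)
t=3: X=(0, -2), d=0 → +e1, X_4=(1, -2)
t=4: X=(1, -2), d=3 → -e2, X_5=(1, -3)
t=5: X=(1, -3), d=0 → +e1, X_6=(2, -3)
t=6: X=(2, -3), d=1 → -e1, X_7=(1, -3)
t=7: X=(1, -3), d=0 → +e1, X_8=(2, -3)
t=8: X=(2, -3), d=1 → -e1, X_9=(1, -3)
t=9: X=(1, -3), d=3 → -e2, X_10=(1, -4)
t=10: X=(1, -4), d=2 → +e2, X_11=(1, -3)
t=11: X=(1, -3), d=0 → +e1, X_12=(2, -3)
t=12: X=(2, -3), d=0 → +e1, X_13=(3, -3)
t=13: X=(3, -3), d=0 → +e1, X_14=(4, -3)
t=14: X=(4, -3), d=0 → +e1, X_15=(5, -3)
t=15: X=(5, -3), d=0 → +e1, X_16=(6, -3)


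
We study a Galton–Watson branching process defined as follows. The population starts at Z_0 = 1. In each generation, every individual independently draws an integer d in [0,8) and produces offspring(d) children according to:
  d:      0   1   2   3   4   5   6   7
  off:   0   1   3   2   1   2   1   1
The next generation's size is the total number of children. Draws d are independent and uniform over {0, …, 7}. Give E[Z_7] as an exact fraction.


19487171/2097152

Outcome values over d=0..7: [0, 1, 3, 2, 1, 2, 1, 1]
Σy = 11, Σy² = 21, M = 8
μ = 11/8 = 11/8,  σ² = 21/8 − (11/8)² = 47/64
E[Z_0] = 1
E[Z_1] = 11/8·E[Z_0] = 11/8
E[Z_2] = 11/8·E[Z_1] = 121/64
E[Z_3] = 11/8·E[Z_2] = 1331/512
E[Z_4] = 11/8·E[Z_3] = 14641/4096
E[Z_5] = 11/8·E[Z_4] = 161051/32768
E[Z_6] = 11/8·E[Z_5] = 1771561/262144
E[Z_7] = 11/8·E[Z_6] = 19487171/2097152


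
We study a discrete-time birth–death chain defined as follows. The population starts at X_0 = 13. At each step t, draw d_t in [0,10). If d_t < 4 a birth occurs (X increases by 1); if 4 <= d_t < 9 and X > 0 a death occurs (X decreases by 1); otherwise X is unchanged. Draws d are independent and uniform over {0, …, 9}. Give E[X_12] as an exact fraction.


X can drop by at most 1 per step and X_0 = 13 > T = 12, so X_t >= 13 − t >= 1 > 0 for every t <= 12: the floor at 0 (the 'and X > 0' condition) never binds. Hence X_12 = X_0 + Σ_{t<12} Y_t with i.i.d. increments Y_t = y(d_t) ∈ {+1, −1, 0}.
Outcome values over d=0..9: [1, 1, 1, 1, -1, -1, -1, -1, -1, 0]
Σy = -1, Σy² = 9, M = 10
μ = -1/10 = -1/10,  σ² = 9/10 − (-1/10)² = 89/100
E[X_12] = 13 + 12·(-1/10) = 59/5

59/5


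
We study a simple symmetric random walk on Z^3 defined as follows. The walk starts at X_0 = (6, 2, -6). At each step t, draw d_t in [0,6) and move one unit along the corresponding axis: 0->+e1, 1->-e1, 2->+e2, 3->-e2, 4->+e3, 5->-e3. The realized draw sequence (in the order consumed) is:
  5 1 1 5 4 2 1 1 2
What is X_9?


t=0: X=(6, 2, -6), d=5 → -e3, X_1=(6, 2, -7)
t=1: X=(6, 2, -7), d=1 → -e1, X_2=(5, 2, -7)
t=2: X=(5, 2, -7), d=1 → -e1, X_3=(4, 2, -7)
t=3: X=(4, 2, -7), d=5 → -e3, X_4=(4, 2, -8)
t=4: X=(4, 2, -8), d=4 → +e3, X_5=(4, 2, -7)
t=5: X=(4, 2, -7), d=2 → +e2, X_6=(4, 3, -7)
t=6: X=(4, 3, -7), d=1 → -e1, X_7=(3, 3, -7)
t=7: X=(3, 3, -7), d=1 → -e1, X_8=(2, 3, -7)
t=8: X=(2, 3, -7), d=2 → +e2, X_9=(2, 4, -7)

(2, 4, -7)


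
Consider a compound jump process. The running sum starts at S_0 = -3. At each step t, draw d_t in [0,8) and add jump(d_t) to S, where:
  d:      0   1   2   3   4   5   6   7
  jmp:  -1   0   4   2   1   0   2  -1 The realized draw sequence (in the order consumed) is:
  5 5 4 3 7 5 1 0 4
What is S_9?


-1

t=0: S=-3, d=5, jump=0, S_1=-3
t=1: S=-3, d=5, jump=0, S_2=-3
t=2: S=-3, d=4, jump=1, S_3=-2
t=3: S=-2, d=3, jump=2, S_4=0
t=4: S=0, d=7, jump=-1, S_5=-1
t=5: S=-1, d=5, jump=0, S_6=-1
t=6: S=-1, d=1, jump=0, S_7=-1
t=7: S=-1, d=0, jump=-1, S_8=-2
t=8: S=-2, d=4, jump=1, S_9=-1


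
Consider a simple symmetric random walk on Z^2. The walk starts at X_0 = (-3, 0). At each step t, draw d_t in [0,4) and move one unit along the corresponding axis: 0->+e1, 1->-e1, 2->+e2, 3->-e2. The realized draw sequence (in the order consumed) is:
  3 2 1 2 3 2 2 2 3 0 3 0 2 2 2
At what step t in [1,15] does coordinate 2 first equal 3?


t=0: X=(-3, 0), d=3 → -e2, X_1=(-3, -1)
t=1: X=(-3, -1), d=2 → +e2, X_2=(-3, 0)
t=2: X=(-3, 0), d=1 → -e1, X_3=(-4, 0)
t=3: X=(-4, 0), d=2 → +e2, X_4=(-4, 1)
t=4: X=(-4, 1), d=3 → -e2, X_5=(-4, 0)
t=5: X=(-4, 0), d=2 → +e2, X_6=(-4, 1)
t=6: X=(-4, 1), d=2 → +e2, X_7=(-4, 2)
t=7: X=(-4, 2), d=2 → +e2, X_8=(-4, 3)
t=8: X=(-4, 3), d=3 → -e2, X_9=(-4, 2)
t=9: X=(-4, 2), d=0 → +e1, X_10=(-3, 2)
t=10: X=(-3, 2), d=3 → -e2, X_11=(-3, 1)
t=11: X=(-3, 1), d=0 → +e1, X_12=(-2, 1)
t=12: X=(-2, 1), d=2 → +e2, X_13=(-2, 2)
t=13: X=(-2, 2), d=2 → +e2, X_14=(-2, 3)
t=14: X=(-2, 3), d=2 → +e2, X_15=(-2, 4)

8


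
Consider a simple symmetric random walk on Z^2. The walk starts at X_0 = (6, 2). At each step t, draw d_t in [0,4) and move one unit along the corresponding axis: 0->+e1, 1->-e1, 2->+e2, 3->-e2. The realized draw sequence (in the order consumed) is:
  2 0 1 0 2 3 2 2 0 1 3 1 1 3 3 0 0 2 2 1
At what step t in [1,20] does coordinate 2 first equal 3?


t=0: X=(6, 2), d=2 → +e2, X_1=(6, 3)
t=1: X=(6, 3), d=0 → +e1, X_2=(7, 3)
t=2: X=(7, 3), d=1 → -e1, X_3=(6, 3)
t=3: X=(6, 3), d=0 → +e1, X_4=(7, 3)
t=4: X=(7, 3), d=2 → +e2, X_5=(7, 4)
t=5: X=(7, 4), d=3 → -e2, X_6=(7, 3)
t=6: X=(7, 3), d=2 → +e2, X_7=(7, 4)
t=7: X=(7, 4), d=2 → +e2, X_8=(7, 5)
t=8: X=(7, 5), d=0 → +e1, X_9=(8, 5)
t=9: X=(8, 5), d=1 → -e1, X_10=(7, 5)
t=10: X=(7, 5), d=3 → -e2, X_11=(7, 4)
t=11: X=(7, 4), d=1 → -e1, X_12=(6, 4)
t=12: X=(6, 4), d=1 → -e1, X_13=(5, 4)
t=13: X=(5, 4), d=3 → -e2, X_14=(5, 3)
t=14: X=(5, 3), d=3 → -e2, X_15=(5, 2)
t=15: X=(5, 2), d=0 → +e1, X_16=(6, 2)
t=16: X=(6, 2), d=0 → +e1, X_17=(7, 2)
t=17: X=(7, 2), d=2 → +e2, X_18=(7, 3)
t=18: X=(7, 3), d=2 → +e2, X_19=(7, 4)
t=19: X=(7, 4), d=1 → -e1, X_20=(6, 4)

1
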